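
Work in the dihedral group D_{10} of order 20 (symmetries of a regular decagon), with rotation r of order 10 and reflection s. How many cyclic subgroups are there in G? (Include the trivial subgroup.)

Each element a generates a cyclic subgroup ⟨a⟩; distinct elements may generate the same one (a cyclic group of order d has φ(d) generators).
Cyclic subgroups by order — order 1: 1; order 2: 11; order 5: 1; order 10: 1.
Total: 14.

14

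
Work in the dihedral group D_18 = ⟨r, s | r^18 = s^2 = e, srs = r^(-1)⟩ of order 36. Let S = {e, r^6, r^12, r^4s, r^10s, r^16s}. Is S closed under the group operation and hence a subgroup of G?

|S| = 6 divides |G| = 36, consistent with Lagrange.
S contains the identity, every element's inverse is in S, and S is closed under ·: it is a subgroup.

Yes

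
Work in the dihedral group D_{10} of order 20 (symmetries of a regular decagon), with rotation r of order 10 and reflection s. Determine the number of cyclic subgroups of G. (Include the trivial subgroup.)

Group the elements of G by the cyclic subgroup they generate; each cyclic subgroup of order d accounts for φ(d) elements.
Cyclic subgroups by order — order 1: 1; order 2: 11; order 5: 1; order 10: 1.
Total: 14.

14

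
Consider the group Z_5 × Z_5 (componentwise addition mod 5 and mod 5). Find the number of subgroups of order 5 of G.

6

|G| = 25 and 5 | 25, so subgroups of order 5 are possible by Lagrange.
The subgroups of order 5 are: {(0,0), (0,1), (0,2), (0,3), (0,4)}; {(0,0), (1,0), (2,0), (3,0), (4,0)}; {(0,0), (1,1), (2,2), (3,3), (4,4)}; {(0,0), (1,2), (2,4), (3,1), (4,3)}; … (6 in all).
So G has 6 subgroups of order 5.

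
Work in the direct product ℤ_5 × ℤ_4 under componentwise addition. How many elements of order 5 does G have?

An element (a,b) has order lcm(ord(a), ord(b)); count pairs with lcm equal to 5.
Enumerating gives 4 such elements.

4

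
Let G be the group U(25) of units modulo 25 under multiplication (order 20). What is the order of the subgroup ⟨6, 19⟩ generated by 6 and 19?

10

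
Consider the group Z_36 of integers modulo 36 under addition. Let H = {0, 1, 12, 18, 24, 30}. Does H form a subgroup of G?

No

1 ∈ H but its inverse 35 ∉ H, so H is not a subgroup.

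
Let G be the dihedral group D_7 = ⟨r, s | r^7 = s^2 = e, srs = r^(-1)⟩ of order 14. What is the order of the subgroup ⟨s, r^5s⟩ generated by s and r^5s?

14

|⟨s⟩| = 2 and |⟨r^5s⟩| = 2, so |H| is a multiple of lcm(2, 2) = 2 and divides |G| = 14.
Closing {s, r^5s} under the group operation gives all of G, so |H| = 14.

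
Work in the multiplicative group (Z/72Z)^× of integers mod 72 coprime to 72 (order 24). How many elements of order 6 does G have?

Enumerating element orders in G gives 14 elements of order 6.

14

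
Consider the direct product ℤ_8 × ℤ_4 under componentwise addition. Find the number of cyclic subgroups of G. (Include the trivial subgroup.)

Group the elements of G by the cyclic subgroup they generate; each cyclic subgroup of order d accounts for φ(d) elements.
Cyclic subgroups by order — order 1: 1; order 2: 3; order 4: 6; order 8: 4.
Total: 14.

14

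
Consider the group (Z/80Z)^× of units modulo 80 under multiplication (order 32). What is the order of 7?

4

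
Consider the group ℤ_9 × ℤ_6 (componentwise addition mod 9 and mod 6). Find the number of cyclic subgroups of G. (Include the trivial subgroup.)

16

Each element a generates a cyclic subgroup ⟨a⟩; distinct elements may generate the same one (a cyclic group of order d has φ(d) generators).
Cyclic subgroups by order — order 1: 1; order 2: 1; order 3: 4; order 6: 4; order 9: 3; order 18: 3.
Total: 16.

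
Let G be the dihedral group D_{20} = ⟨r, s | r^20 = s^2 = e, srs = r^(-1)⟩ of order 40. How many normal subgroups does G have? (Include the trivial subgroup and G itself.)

9

G has 48 subgroups. Checking conjugation-invariance by order — order 1: 1/1 normal; order 2: 1/21 normal; order 4: 1/11 normal; order 5: 1/1 normal; order 8: 0/5 normal; order 10: 1/5 normal; order 20: 3/3 normal; order 40: 1/1 normal.
Total normal subgroups: 9.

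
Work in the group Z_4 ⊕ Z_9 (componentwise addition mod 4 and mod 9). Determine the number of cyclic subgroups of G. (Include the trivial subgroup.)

A cyclic subgroup of order d is generated by each of its φ(d) elements of order d, so the cyclic subgroups of order d number (#elements of order d)/φ(d).
Cyclic subgroups by order — order 1: 1; order 2: 1; order 3: 1; order 4: 1; order 6: 1; order 9: 1; order 12: 1; order 18: 1; order 36: 1.
Total: 9.

9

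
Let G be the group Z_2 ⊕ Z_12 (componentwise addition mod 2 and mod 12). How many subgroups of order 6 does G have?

3

|G| = 24 and 6 | 24, so subgroups of order 6 are possible by Lagrange.
The subgroups of order 6 are: {(0,0), (0,2), (0,4), (0,6), (0,8), (0,10)}; {(0,0), (0,4), (0,8), (1,0), (1,4), (1,8)}; {(0,0), (0,4), (0,8), (1,2), (1,6), (1,10)}.
So G has 3 subgroups of order 6.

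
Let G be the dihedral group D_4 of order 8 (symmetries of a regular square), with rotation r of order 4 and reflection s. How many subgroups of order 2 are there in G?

|G| = 8 and 2 | 8, so subgroups of order 2 are possible by Lagrange.
The subgroups of order 2 are: {e, r^2}; {e, r^2s}; {e, r^3s}; {e, rs}; … (5 in all).
So G has 5 subgroups of order 2.

5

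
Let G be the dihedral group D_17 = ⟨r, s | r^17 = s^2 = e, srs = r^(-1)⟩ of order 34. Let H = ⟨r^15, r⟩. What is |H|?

17

|⟨r^15⟩| = 17 and |⟨r⟩| = 17, so |H| is a multiple of lcm(17, 17) = 17 and divides |G| = 34.
Closing under the operation: H = {e, r, r^2, r^3, r^4, r^5, r^6, r^7, r^8, r^9, r^10, r^11, r^12, r^13, r^14, r^15, r^16}, so |H| = 17.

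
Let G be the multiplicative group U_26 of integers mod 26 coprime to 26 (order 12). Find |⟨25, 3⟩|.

6

|⟨25⟩| = 2 and |⟨3⟩| = 3, so |H| is a multiple of lcm(2, 3) = 6 and divides |G| = 12.
Closing under the operation: H = {1, 3, 9, 17, 23, 25}, so |H| = 6.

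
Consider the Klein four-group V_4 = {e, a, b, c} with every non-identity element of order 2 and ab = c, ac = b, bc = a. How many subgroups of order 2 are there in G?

3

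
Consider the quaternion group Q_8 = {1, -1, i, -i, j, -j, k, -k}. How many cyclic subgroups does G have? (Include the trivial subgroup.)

Each element a generates a cyclic subgroup ⟨a⟩; distinct elements may generate the same one (a cyclic group of order d has φ(d) generators).
Cyclic subgroups by order — order 1: 1; order 2: 1; order 4: 3.
Total: 5.

5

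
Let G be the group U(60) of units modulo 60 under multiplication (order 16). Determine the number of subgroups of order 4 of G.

11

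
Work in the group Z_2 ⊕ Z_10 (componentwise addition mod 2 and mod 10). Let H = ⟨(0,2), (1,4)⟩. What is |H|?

10

|⟨(0,2)⟩| = 5 and |⟨(1,4)⟩| = 10, so |H| is a multiple of lcm(5, 10) = 10 and divides |G| = 20.
Closing under the operation: H = {(0,0), (0,2), (0,4), (0,6), (0,8), (1,0), (1,2), (1,4), (1,6), (1,8)}, so |H| = 10.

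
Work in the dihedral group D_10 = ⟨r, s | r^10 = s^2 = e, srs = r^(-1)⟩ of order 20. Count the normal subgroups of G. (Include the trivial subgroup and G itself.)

7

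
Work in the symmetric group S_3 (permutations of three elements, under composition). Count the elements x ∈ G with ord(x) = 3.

2

The elements of order 3 are: (1 2 3), (1 3 2).
That's 2.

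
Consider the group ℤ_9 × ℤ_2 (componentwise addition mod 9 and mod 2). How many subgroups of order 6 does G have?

1

|G| = 18 and 6 | 18, so subgroups of order 6 are possible by Lagrange.
The subgroups of order 6 are: {(0,0), (0,1), (3,0), (3,1), (6,0), (6,1)}.
So G has 1 subgroup of order 6.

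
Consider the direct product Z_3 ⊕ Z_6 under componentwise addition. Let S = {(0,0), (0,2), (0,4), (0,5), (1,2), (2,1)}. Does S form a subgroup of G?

No

(1,2) ∈ S but its inverse (2,4) ∉ S, so S is not a subgroup.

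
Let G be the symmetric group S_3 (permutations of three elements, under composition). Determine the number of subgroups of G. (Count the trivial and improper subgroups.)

6

|G| = 6, so by Lagrange every subgroup order divides 6. Divisors: 1, 2, 3, 6.
Subgroups by order — order 1: 1; order 2: 3; order 3: 1; order 6: 1.
Total: 1 + 3 + 1 + 1 = 6.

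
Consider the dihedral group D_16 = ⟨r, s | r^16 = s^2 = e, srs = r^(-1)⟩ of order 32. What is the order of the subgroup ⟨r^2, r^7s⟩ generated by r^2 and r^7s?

16

|⟨r^2⟩| = 8 and |⟨r^7s⟩| = 2, so |H| is a multiple of lcm(8, 2) = 8 and divides |G| = 32.
Closing under the operation: H = {e, r^2, r^4, r^6, r^8, r^10, r^12, r^14, rs, r^3s, r^5s, r^7s, r^9s, r^11s, r^13s, r^15s}, so |H| = 16.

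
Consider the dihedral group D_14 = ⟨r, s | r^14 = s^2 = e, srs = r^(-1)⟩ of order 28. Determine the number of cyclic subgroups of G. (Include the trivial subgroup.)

Group the elements of G by the cyclic subgroup they generate; each cyclic subgroup of order d accounts for φ(d) elements.
Cyclic subgroups by order — order 1: 1; order 2: 15; order 7: 1; order 14: 1.
Total: 18.

18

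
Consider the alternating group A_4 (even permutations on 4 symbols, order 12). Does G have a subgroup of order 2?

Yes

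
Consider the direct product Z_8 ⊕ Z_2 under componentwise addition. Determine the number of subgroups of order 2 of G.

|G| = 16 and 2 | 16, so subgroups of order 2 are possible by Lagrange.
The subgroups of order 2 are: {(0,0), (0,1)}; {(0,0), (4,0)}; {(0,0), (4,1)}.
So G has 3 subgroups of order 2.

3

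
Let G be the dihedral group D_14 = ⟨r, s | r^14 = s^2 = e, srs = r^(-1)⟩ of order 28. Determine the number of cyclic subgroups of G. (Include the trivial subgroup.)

18

Group the elements of G by the cyclic subgroup they generate; each cyclic subgroup of order d accounts for φ(d) elements.
Cyclic subgroups by order — order 1: 1; order 2: 15; order 7: 1; order 14: 1.
Total: 18.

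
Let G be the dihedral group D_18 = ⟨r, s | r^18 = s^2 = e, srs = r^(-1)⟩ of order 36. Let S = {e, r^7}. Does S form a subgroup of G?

No

r^7 ∈ S but its inverse r^11 ∉ S, so S is not a subgroup.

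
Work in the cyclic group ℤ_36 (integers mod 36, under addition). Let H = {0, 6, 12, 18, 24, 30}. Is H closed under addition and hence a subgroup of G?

|H| = 6 divides |G| = 36, consistent with Lagrange.
H contains the identity, every element's inverse is in H, and H is closed under +: it is a subgroup.
In fact H = ⟨6⟩.

Yes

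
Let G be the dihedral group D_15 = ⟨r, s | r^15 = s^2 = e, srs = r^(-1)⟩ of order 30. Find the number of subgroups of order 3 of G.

|G| = 30 and 3 | 30, so subgroups of order 3 are possible by Lagrange.
The subgroups of order 3 are: {e, r^5, r^10}.
So G has 1 subgroup of order 3.

1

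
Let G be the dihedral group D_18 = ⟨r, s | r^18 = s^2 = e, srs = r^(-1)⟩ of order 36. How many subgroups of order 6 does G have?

7

|G| = 36 and 6 | 36, so subgroups of order 6 are possible by Lagrange.
The subgroups of order 6 are: {e, r^6, r^12, r^4s, r^10s, r^16s}; {e, r^6, r^12, r^5s, r^11s, r^17s}; {e, r^6, r^12, s, r^6s, r^12s}; {e, r^6, r^12, rs, r^7s, r^13s}; … (7 in all).
So G has 7 subgroups of order 6.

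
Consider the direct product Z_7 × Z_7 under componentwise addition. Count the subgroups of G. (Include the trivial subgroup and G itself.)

|G| = 49, so by Lagrange every subgroup order divides 49. Divisors: 1, 7, 49.
Subgroups by order — order 1: 1; order 7: 8; order 49: 1.
Total: 1 + 8 + 1 = 10.

10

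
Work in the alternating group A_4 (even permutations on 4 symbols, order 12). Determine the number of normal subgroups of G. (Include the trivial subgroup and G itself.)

3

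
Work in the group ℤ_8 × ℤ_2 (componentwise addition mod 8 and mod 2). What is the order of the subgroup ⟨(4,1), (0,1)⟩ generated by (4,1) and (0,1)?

|⟨(4,1)⟩| = 2 and |⟨(0,1)⟩| = 2, so |H| is a multiple of lcm(2, 2) = 2 and divides |G| = 16.
Closing under the operation: H = {(0,0), (0,1), (4,0), (4,1)}, so |H| = 4.

4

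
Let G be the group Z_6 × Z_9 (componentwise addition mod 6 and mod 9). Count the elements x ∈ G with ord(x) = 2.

1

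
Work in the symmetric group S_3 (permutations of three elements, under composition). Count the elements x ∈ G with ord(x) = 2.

The elements of order 2 are: (2 3), (1 2), (1 3).
That's 3.

3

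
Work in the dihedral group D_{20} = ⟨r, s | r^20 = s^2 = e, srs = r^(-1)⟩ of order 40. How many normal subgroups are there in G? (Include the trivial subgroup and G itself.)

G has 48 subgroups. Checking conjugation-invariance by order — order 1: 1/1 normal; order 2: 1/21 normal; order 4: 1/11 normal; order 5: 1/1 normal; order 8: 0/5 normal; order 10: 1/5 normal; order 20: 3/3 normal; order 40: 1/1 normal.
Total normal subgroups: 9.

9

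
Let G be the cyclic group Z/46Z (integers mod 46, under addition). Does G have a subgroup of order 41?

41 does not divide |G| = 46, so by Lagrange no subgroup of order 41 exists.

No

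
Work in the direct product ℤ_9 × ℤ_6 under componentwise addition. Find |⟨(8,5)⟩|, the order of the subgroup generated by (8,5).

18

The order of (8,5) in Z_9 × Z_6 is lcm(ord(8) in Z_9, ord(5) in Z_6).
ord(8) = 9 and ord(5) = 6, so |⟨(8,5)⟩| = lcm(9, 6) = 18.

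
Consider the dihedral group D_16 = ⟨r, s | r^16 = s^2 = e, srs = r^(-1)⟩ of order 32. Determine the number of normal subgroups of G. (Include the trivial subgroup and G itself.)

8

G has 36 subgroups. Checking conjugation-invariance by order — order 1: 1/1 normal; order 2: 1/17 normal; order 4: 1/9 normal; order 8: 1/5 normal; order 16: 3/3 normal; order 32: 1/1 normal.
Total normal subgroups: 8.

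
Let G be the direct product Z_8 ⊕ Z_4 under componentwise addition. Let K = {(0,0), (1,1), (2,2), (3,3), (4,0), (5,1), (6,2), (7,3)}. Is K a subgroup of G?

Yes

|K| = 8 divides |G| = 32, consistent with Lagrange.
K contains the identity, every element's inverse is in K, and K is closed under +: it is a subgroup.
In fact K = ⟨(1,1)⟩.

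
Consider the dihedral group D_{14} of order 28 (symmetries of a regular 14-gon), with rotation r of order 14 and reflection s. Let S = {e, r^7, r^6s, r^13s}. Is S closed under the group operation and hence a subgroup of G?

Yes

|S| = 4 divides |G| = 28, consistent with Lagrange.
S contains the identity, every element's inverse is in S, and S is closed under ·: it is a subgroup.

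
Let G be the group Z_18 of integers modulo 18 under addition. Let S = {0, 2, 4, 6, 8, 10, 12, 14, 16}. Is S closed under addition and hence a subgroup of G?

|S| = 9 divides |G| = 18, consistent with Lagrange.
S contains the identity, every element's inverse is in S, and S is closed under +: it is a subgroup.
In fact S = ⟨2⟩.

Yes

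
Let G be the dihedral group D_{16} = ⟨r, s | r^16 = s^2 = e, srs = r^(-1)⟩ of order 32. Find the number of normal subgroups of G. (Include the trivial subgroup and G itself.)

8

G has 36 subgroups. Checking conjugation-invariance by order — order 1: 1/1 normal; order 2: 1/17 normal; order 4: 1/9 normal; order 8: 1/5 normal; order 16: 3/3 normal; order 32: 1/1 normal.
Total normal subgroups: 8.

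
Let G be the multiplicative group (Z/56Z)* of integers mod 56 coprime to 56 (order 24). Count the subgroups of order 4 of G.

7

|G| = 24 and 4 | 24, so subgroups of order 4 are possible by Lagrange.
The subgroups of order 4 are: {1, 13, 15, 27}; {1, 13, 29, 41}; {1, 13, 43, 55}; {1, 15, 29, 43}; … (7 in all).
So G has 7 subgroups of order 4.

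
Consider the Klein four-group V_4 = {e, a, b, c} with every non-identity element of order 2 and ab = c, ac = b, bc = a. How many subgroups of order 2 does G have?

|G| = 4 and 2 | 4, so subgroups of order 2 are possible by Lagrange.
The subgroups of order 2 are: {e, a}; {e, b}; {e, c}.
So G has 3 subgroups of order 2.

3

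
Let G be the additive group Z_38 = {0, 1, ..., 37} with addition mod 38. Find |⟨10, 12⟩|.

|⟨10⟩| = 19 and |⟨12⟩| = 19, so |H| is a multiple of lcm(19, 19) = 19 and divides |G| = 38.
Closing under the operation: H = {0, 2, 4, 6, 8, 10, 12, 14, 16, 18, 20, 22, 24, 26, 28, 30, 32, 34, 36}, so |H| = 19.

19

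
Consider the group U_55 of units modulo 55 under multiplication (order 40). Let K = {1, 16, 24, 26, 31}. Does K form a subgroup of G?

No

24 ∈ K but its inverse 39 ∉ K, so K is not a subgroup.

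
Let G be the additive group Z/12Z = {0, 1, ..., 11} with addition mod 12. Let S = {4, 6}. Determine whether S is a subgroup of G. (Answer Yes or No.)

The identity 0 ∉ S, so S is not a subgroup.

No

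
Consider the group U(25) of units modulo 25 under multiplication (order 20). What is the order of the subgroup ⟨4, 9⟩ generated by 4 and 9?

|⟨4⟩| = 10 and |⟨9⟩| = 10, so |H| is a multiple of lcm(10, 10) = 10 and divides |G| = 20.
Closing under the operation: H = {1, 4, 6, 9, 11, 14, 16, 19, 21, 24}, so |H| = 10.

10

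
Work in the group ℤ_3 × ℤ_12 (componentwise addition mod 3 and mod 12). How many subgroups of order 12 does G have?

4

|G| = 36 and 12 | 36, so subgroups of order 12 are possible by Lagrange.
The subgroups of order 12 are: {(0,0), (0,1), (0,2), (0,3), (0,4), (0,5), (0,6), (0,7), (0,8), (0,9), (0,10), (0,11)}; {(0,0), (0,3), (0,6), (0,9), (1,0), (1,3), (1,6), (1,9), (2,0), (2,3), (2,6), (2,9)}; {(0,0), (0,3), (0,6), (0,9), (1,1), (1,4), (1,7), (1,10), (2,2), (2,5), (2,8), (2,11)}; {(0,0), (0,3), (0,6), (0,9), (1,2), (1,5), (1,8), (1,11), (2,1), (2,4), (2,7), (2,10)}.
So G has 4 subgroups of order 12.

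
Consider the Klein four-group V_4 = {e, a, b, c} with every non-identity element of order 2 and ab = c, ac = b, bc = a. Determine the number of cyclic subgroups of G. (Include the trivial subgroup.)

4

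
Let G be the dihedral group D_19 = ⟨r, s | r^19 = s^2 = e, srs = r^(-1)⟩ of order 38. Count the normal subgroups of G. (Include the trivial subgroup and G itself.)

G has 22 subgroups. Checking conjugation-invariance by order — order 1: 1/1 normal; order 2: 0/19 normal; order 19: 1/1 normal; order 38: 1/1 normal.
Total normal subgroups: 3.

3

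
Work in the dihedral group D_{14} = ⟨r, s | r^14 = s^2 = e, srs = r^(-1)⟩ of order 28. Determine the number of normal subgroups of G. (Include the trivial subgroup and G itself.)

7

G has 28 subgroups. Checking conjugation-invariance by order — order 1: 1/1 normal; order 2: 1/15 normal; order 4: 0/7 normal; order 7: 1/1 normal; order 14: 3/3 normal; order 28: 1/1 normal.
Total normal subgroups: 7.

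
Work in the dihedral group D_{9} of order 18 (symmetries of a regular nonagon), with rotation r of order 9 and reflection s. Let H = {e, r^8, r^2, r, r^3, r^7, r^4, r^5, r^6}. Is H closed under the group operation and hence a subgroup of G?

|H| = 9 divides |G| = 18, consistent with Lagrange.
H contains the identity, every element's inverse is in H, and H is closed under ·: it is a subgroup.
In fact H = ⟨r^4⟩.

Yes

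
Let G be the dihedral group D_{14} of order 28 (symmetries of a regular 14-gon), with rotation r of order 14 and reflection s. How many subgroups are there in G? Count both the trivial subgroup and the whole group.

|G| = 28, so by Lagrange every subgroup order divides 28. Divisors: 1, 2, 4, 7, 14, 28.
Subgroups by order — order 1: 1; order 2: 15; order 4: 7; order 7: 1; order 14: 3; order 28: 1.
Total: 1 + 15 + 7 + 1 + 3 + 1 = 28.

28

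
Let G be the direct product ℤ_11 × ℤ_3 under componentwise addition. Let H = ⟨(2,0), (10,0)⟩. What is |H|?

11

|⟨(2,0)⟩| = 11 and |⟨(10,0)⟩| = 11, so |H| is a multiple of lcm(11, 11) = 11 and divides |G| = 33.
Closing under the operation: H = {(0,0), (1,0), (2,0), (3,0), (4,0), (5,0), (6,0), (7,0), (8,0), (9,0), (10,0)}, so |H| = 11.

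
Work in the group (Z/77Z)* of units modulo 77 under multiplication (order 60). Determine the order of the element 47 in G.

30

Compute successive powers of 47 mod 77: 47, 53, 27, 37, 45, 36, 75, 60, …; 47^30 ≡ 1 (mod 77).
So |⟨47⟩| = 30.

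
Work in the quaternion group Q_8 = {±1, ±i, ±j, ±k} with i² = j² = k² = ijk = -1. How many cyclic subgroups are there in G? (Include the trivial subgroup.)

Group the elements of G by the cyclic subgroup they generate; each cyclic subgroup of order d accounts for φ(d) elements.
Cyclic subgroups by order — order 1: 1; order 2: 1; order 4: 3.
Total: 5.

5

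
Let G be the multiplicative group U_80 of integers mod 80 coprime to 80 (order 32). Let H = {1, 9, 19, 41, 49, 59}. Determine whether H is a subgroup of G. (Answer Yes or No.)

No

|H| = 6 does not divide |G| = 32, so by Lagrange H is not a subgroup.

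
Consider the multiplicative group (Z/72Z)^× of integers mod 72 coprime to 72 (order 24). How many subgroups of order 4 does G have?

7

|G| = 24 and 4 | 24, so subgroups of order 4 are possible by Lagrange.
The subgroups of order 4 are: {1, 17, 19, 35}; {1, 17, 37, 53}; {1, 17, 55, 71}; {1, 19, 37, 55}; … (7 in all).
So G has 7 subgroups of order 4.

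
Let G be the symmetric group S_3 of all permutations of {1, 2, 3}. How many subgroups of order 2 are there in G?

3

|G| = 6 and 2 | 6, so subgroups of order 2 are possible by Lagrange.
The subgroups of order 2 are: {e, (1 2)}; {e, (1 3)}; {e, (2 3)}.
So G has 3 subgroups of order 2.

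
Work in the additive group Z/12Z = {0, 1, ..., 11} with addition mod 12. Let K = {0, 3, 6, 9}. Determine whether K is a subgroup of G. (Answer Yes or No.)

Yes

|K| = 4 divides |G| = 12, consistent with Lagrange.
K contains the identity, every element's inverse is in K, and K is closed under +: it is a subgroup.
In fact K = ⟨9⟩.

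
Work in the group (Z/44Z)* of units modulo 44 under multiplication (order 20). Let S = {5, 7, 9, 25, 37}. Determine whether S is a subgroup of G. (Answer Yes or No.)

No

The identity 1 ∉ S, so S is not a subgroup.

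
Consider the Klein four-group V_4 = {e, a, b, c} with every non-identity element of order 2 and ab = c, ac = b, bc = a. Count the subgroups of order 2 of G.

|G| = 4 and 2 | 4, so subgroups of order 2 are possible by Lagrange.
The subgroups of order 2 are: {e, a}; {e, b}; {e, c}.
So G has 3 subgroups of order 2.

3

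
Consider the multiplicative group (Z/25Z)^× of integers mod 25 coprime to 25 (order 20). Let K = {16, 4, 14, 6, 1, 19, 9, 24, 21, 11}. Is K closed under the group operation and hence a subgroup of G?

Yes

|K| = 10 divides |G| = 20, consistent with Lagrange.
K contains the identity, every element's inverse is in K, and K is closed under ·: it is a subgroup.
In fact K = ⟨4⟩.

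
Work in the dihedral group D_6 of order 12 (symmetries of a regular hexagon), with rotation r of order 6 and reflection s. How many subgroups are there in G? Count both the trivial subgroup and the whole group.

16

|G| = 12, so by Lagrange every subgroup order divides 12. Divisors: 1, 2, 3, 4, 6, 12.
Subgroups by order — order 1: 1; order 2: 7; order 3: 1; order 4: 3; order 6: 3; order 12: 1.
Total: 1 + 7 + 1 + 3 + 3 + 1 = 16.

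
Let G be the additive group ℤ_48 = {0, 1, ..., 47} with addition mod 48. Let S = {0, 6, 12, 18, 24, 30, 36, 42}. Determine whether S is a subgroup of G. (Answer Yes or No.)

Yes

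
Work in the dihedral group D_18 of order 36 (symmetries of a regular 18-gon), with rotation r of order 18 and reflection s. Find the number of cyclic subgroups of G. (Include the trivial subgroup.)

A cyclic subgroup of order d is generated by each of its φ(d) elements of order d, so the cyclic subgroups of order d number (#elements of order d)/φ(d).
Cyclic subgroups by order — order 1: 1; order 2: 19; order 3: 1; order 6: 1; order 9: 1; order 18: 1.
Total: 24.

24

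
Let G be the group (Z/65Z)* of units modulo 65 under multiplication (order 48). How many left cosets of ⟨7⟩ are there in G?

|⟨7⟩| = 12 and |G| = 48.
By Lagrange, [G : H] = |G|/|H| = 48/12 = 4.

4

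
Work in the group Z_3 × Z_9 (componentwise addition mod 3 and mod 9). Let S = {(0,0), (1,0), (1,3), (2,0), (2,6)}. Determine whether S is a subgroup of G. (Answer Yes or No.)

|S| = 5 does not divide |G| = 27, so by Lagrange S is not a subgroup.

No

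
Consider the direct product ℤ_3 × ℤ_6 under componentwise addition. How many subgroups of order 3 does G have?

4

|G| = 18 and 3 | 18, so subgroups of order 3 are possible by Lagrange.
The subgroups of order 3 are: {(0,0), (0,2), (0,4)}; {(0,0), (1,0), (2,0)}; {(0,0), (1,2), (2,4)}; {(0,0), (1,4), (2,2)}.
So G has 4 subgroups of order 3.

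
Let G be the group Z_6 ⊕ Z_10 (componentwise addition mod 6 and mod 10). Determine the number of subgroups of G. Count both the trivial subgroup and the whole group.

|G| = 60, so by Lagrange every subgroup order divides 60. Divisors: 1, 2, 3, 4, 5, 6, 10, 12, 15, 20, 30, 60.
Subgroups by order — order 1: 1; order 2: 3; order 3: 1; order 4: 1; order 5: 1; order 6: 3; order 10: 3; order 12: 1; order 15: 1; order 20: 1; order 30: 3; order 60: 1.
Total: 1 + 3 + 1 + 1 + 1 + 3 + 3 + 1 + 1 + 1 + 3 + 1 = 20.

20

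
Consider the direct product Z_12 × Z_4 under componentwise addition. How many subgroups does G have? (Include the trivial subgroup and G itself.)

|G| = 48, so by Lagrange every subgroup order divides 48. Divisors: 1, 2, 3, 4, 6, 8, 12, 16, 24, 48.
Subgroups by order — order 1: 1; order 2: 3; order 3: 1; order 4: 7; order 6: 3; order 8: 3; order 12: 7; order 16: 1; order 24: 3; order 48: 1.
Total: 1 + 3 + 1 + 7 + 3 + 3 + 7 + 1 + 3 + 1 = 30.

30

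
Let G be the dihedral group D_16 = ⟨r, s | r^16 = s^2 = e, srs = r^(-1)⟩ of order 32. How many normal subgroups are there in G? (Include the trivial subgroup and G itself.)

8

G has 36 subgroups. Checking conjugation-invariance by order — order 1: 1/1 normal; order 2: 1/17 normal; order 4: 1/9 normal; order 8: 1/5 normal; order 16: 3/3 normal; order 32: 1/1 normal.
Total normal subgroups: 8.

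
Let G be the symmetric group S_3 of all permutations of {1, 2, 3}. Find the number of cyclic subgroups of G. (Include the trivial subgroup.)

5

A cyclic subgroup of order d is generated by each of its φ(d) elements of order d, so the cyclic subgroups of order d number (#elements of order d)/φ(d).
Cyclic subgroups by order — order 1: 1; order 2: 3; order 3: 1.
Total: 5.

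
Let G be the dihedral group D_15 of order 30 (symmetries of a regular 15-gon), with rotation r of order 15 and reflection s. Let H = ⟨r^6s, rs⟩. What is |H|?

6

|⟨r^6s⟩| = 2 and |⟨rs⟩| = 2, so |H| is a multiple of lcm(2, 2) = 2 and divides |G| = 30.
Closing under the operation: H = {e, r^5, r^10, rs, r^6s, r^11s}, so |H| = 6.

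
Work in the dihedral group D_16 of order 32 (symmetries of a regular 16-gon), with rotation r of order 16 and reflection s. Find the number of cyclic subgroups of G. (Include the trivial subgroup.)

21

A cyclic subgroup of order d is generated by each of its φ(d) elements of order d, so the cyclic subgroups of order d number (#elements of order d)/φ(d).
Cyclic subgroups by order — order 1: 1; order 2: 17; order 4: 1; order 8: 1; order 16: 1.
Total: 21.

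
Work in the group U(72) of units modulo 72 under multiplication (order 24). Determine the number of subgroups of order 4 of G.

|G| = 24 and 4 | 24, so subgroups of order 4 are possible by Lagrange.
The subgroups of order 4 are: {1, 17, 19, 35}; {1, 17, 37, 53}; {1, 17, 55, 71}; {1, 19, 37, 55}; … (7 in all).
So G has 7 subgroups of order 4.

7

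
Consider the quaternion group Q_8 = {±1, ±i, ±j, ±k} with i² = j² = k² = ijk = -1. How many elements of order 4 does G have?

6

The elements of order 4 are: i, -i, j, -j, k, -k.
That's 6.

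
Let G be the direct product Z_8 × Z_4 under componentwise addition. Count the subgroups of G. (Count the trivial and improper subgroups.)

|G| = 32, so by Lagrange every subgroup order divides 32. Divisors: 1, 2, 4, 8, 16, 32.
Subgroups by order — order 1: 1; order 2: 3; order 4: 7; order 8: 7; order 16: 3; order 32: 1.
Total: 1 + 3 + 7 + 7 + 3 + 1 = 22.

22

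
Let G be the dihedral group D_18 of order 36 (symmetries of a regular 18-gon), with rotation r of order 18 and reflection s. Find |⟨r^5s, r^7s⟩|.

18

|⟨r^5s⟩| = 2 and |⟨r^7s⟩| = 2, so |H| is a multiple of lcm(2, 2) = 2 and divides |G| = 36.
Closing under the operation: H = {e, r^2, r^4, r^6, r^8, r^10, r^12, r^14, r^16, rs, r^3s, r^5s, r^7s, r^9s, r^11s, r^13s, r^15s, r^17s}, so |H| = 18.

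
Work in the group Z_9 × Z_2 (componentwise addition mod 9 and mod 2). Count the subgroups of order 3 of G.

1

|G| = 18 and 3 | 18, so subgroups of order 3 are possible by Lagrange.
The subgroups of order 3 are: {(0,0), (3,0), (6,0)}.
So G has 1 subgroup of order 3.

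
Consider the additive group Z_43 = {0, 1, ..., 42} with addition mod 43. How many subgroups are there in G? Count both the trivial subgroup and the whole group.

Subgroups of the cyclic group Z_43 correspond bijectively to divisors of 43.
Divisors of 43: 1, 43.
So Z_43 has 2 subgroups.

2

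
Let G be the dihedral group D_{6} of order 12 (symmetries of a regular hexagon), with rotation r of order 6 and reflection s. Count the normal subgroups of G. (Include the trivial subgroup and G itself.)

7

G has 16 subgroups. Checking conjugation-invariance by order — order 1: 1/1 normal; order 2: 1/7 normal; order 3: 1/1 normal; order 4: 0/3 normal; order 6: 3/3 normal; order 12: 1/1 normal.
Total normal subgroups: 7.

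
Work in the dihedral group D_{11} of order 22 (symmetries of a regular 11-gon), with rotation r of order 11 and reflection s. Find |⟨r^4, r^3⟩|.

|⟨r^4⟩| = 11 and |⟨r^3⟩| = 11, so |H| is a multiple of lcm(11, 11) = 11 and divides |G| = 22.
Closing under the operation: H = {e, r, r^2, r^3, r^4, r^5, r^6, r^7, r^8, r^9, r^10}, so |H| = 11.

11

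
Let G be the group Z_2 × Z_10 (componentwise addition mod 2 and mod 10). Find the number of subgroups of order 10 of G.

|G| = 20 and 10 | 20, so subgroups of order 10 are possible by Lagrange.
The subgroups of order 10 are: {(0,0), (0,1), (0,2), (0,3), (0,4), (0,5), (0,6), (0,7), (0,8), (0,9)}; {(0,0), (0,2), (0,4), (0,6), (0,8), (1,0), (1,2), (1,4), (1,6), (1,8)}; {(0,0), (0,2), (0,4), (0,6), (0,8), (1,1), (1,3), (1,5), (1,7), (1,9)}.
So G has 3 subgroups of order 10.

3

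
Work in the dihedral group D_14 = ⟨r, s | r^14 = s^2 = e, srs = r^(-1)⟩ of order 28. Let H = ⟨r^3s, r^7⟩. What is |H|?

4

|⟨r^3s⟩| = 2 and |⟨r^7⟩| = 2, so |H| is a multiple of lcm(2, 2) = 2 and divides |G| = 28.
Closing under the operation: H = {e, r^7, r^3s, r^10s}, so |H| = 4.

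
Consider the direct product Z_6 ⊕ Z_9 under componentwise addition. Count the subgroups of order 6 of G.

4

|G| = 54 and 6 | 54, so subgroups of order 6 are possible by Lagrange.
The subgroups of order 6 are: {(0,0), (0,3), (0,6), (3,0), (3,3), (3,6)}; {(0,0), (1,0), (2,0), (3,0), (4,0), (5,0)}; {(0,0), (1,3), (2,6), (3,0), (4,3), (5,6)}; {(0,0), (1,6), (2,3), (3,0), (4,6), (5,3)}.
So G has 4 subgroups of order 6.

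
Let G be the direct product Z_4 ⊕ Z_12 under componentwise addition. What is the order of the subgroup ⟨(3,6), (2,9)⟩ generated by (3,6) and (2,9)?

16

|⟨(3,6)⟩| = 4 and |⟨(2,9)⟩| = 4, so |H| is a multiple of lcm(4, 4) = 4 and divides |G| = 48.
Closing under the operation: H = {(0,0), (0,3), (0,6), (0,9), (1,0), (1,3), (1,6), (1,9), (2,0), (2,3), (2,6), (2,9), (3,0), (3,3), (3,6), (3,9)}, so |H| = 16.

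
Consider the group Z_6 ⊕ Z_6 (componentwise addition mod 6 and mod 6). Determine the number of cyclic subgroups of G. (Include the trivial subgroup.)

20

Group the elements of G by the cyclic subgroup they generate; each cyclic subgroup of order d accounts for φ(d) elements.
Cyclic subgroups by order — order 1: 1; order 2: 3; order 3: 4; order 6: 12.
Total: 20.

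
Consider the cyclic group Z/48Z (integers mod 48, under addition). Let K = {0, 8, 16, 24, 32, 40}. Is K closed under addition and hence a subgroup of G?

Yes

|K| = 6 divides |G| = 48, consistent with Lagrange.
K contains the identity, every element's inverse is in K, and K is closed under +: it is a subgroup.
In fact K = ⟨8⟩.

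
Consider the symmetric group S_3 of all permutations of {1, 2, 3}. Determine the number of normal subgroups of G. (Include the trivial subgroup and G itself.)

G has 6 subgroups. Checking conjugation-invariance by order — order 1: 1/1 normal; order 2: 0/3 normal; order 3: 1/1 normal; order 6: 1/1 normal.
Total normal subgroups: 3.

3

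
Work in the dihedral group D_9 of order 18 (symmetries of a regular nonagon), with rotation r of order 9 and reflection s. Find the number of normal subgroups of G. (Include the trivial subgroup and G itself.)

G has 16 subgroups. Checking conjugation-invariance by order — order 1: 1/1 normal; order 2: 0/9 normal; order 3: 1/1 normal; order 6: 0/3 normal; order 9: 1/1 normal; order 18: 1/1 normal.
Total normal subgroups: 4.

4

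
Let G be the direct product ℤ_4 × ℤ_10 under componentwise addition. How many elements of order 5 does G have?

4

An element (a,b) has order lcm(ord(a), ord(b)); count pairs with lcm equal to 5.
Enumerating gives 4 such elements.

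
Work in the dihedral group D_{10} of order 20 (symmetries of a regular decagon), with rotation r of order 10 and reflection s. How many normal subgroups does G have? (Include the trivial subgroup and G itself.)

G has 22 subgroups. Checking conjugation-invariance by order — order 1: 1/1 normal; order 2: 1/11 normal; order 4: 0/5 normal; order 5: 1/1 normal; order 10: 3/3 normal; order 20: 1/1 normal.
Total normal subgroups: 7.

7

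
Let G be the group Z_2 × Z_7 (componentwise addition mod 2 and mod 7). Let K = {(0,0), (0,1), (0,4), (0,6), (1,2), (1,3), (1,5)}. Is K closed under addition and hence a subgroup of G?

(0,4) ∈ K but its inverse (0,3) ∉ K, so K is not a subgroup.

No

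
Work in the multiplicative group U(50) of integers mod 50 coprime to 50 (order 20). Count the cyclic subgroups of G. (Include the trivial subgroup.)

Each element a generates a cyclic subgroup ⟨a⟩; distinct elements may generate the same one (a cyclic group of order d has φ(d) generators).
Cyclic subgroups by order — order 1: 1; order 2: 1; order 4: 1; order 5: 1; order 10: 1; order 20: 1.
Total: 6.

6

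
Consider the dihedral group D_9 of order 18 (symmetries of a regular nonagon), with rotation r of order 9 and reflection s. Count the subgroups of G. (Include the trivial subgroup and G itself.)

16

|G| = 18, so by Lagrange every subgroup order divides 18. Divisors: 1, 2, 3, 6, 9, 18.
Subgroups by order — order 1: 1; order 2: 9; order 3: 1; order 6: 3; order 9: 1; order 18: 1.
Total: 1 + 9 + 1 + 3 + 1 + 1 = 16.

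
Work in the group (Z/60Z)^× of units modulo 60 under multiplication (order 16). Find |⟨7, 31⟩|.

|⟨7⟩| = 4 and |⟨31⟩| = 2, so |H| is a multiple of lcm(4, 2) = 4 and divides |G| = 16.
Closing under the operation: H = {1, 7, 13, 19, 31, 37, 43, 49}, so |H| = 8.

8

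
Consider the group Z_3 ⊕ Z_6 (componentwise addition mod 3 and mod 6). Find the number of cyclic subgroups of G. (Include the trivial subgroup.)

10

A cyclic subgroup of order d is generated by each of its φ(d) elements of order d, so the cyclic subgroups of order d number (#elements of order d)/φ(d).
Cyclic subgroups by order — order 1: 1; order 2: 1; order 3: 4; order 6: 4.
Total: 10.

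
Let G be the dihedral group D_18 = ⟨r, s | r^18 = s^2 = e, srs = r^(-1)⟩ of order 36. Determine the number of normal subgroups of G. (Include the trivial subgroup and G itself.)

9

G has 45 subgroups. Checking conjugation-invariance by order — order 1: 1/1 normal; order 2: 1/19 normal; order 3: 1/1 normal; order 4: 0/9 normal; order 6: 1/7 normal; order 9: 1/1 normal; order 12: 0/3 normal; order 18: 3/3 normal; order 36: 1/1 normal.
Total normal subgroups: 9.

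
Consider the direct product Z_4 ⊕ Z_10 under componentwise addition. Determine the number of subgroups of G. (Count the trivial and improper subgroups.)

16

|G| = 40, so by Lagrange every subgroup order divides 40. Divisors: 1, 2, 4, 5, 8, 10, 20, 40.
Subgroups by order — order 1: 1; order 2: 3; order 4: 3; order 5: 1; order 8: 1; order 10: 3; order 20: 3; order 40: 1.
Total: 1 + 3 + 3 + 1 + 1 + 3 + 3 + 1 = 16.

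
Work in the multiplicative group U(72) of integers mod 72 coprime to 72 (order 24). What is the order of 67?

Compute successive powers of 67 mod 72: 67, 25, 19, 49, 43, 1; 67^6 ≡ 1 (mod 72).
So |⟨67⟩| = 6.

6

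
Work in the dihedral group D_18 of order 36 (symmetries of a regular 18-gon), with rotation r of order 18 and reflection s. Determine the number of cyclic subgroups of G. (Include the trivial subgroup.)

24

Group the elements of G by the cyclic subgroup they generate; each cyclic subgroup of order d accounts for φ(d) elements.
Cyclic subgroups by order — order 1: 1; order 2: 19; order 3: 1; order 6: 1; order 9: 1; order 18: 1.
Total: 24.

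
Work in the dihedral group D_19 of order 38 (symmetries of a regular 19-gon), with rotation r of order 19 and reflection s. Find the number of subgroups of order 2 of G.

19

|G| = 38 and 2 | 38, so subgroups of order 2 are possible by Lagrange.
The subgroups of order 2 are: {e, r^10s}; {e, r^11s}; {e, r^12s}; {e, r^13s}; … (19 in all).
So G has 19 subgroups of order 2.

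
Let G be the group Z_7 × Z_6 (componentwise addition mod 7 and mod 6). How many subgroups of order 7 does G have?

|G| = 42 and 7 | 42, so subgroups of order 7 are possible by Lagrange.
The subgroups of order 7 are: {(0,0), (1,0), (2,0), (3,0), (4,0), (5,0), (6,0)}.
So G has 1 subgroup of order 7.

1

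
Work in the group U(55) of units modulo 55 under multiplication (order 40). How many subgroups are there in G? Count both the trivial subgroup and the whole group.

16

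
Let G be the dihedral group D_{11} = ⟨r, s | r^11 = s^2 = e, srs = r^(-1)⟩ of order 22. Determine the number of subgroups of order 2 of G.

11

|G| = 22 and 2 | 22, so subgroups of order 2 are possible by Lagrange.
The subgroups of order 2 are: {e, r^10s}; {e, r^2s}; {e, r^3s}; {e, r^4s}; … (11 in all).
So G has 11 subgroups of order 2.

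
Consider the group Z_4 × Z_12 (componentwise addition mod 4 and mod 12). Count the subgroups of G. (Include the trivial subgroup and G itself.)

|G| = 48, so by Lagrange every subgroup order divides 48. Divisors: 1, 2, 3, 4, 6, 8, 12, 16, 24, 48.
Subgroups by order — order 1: 1; order 2: 3; order 3: 1; order 4: 7; order 6: 3; order 8: 3; order 12: 7; order 16: 1; order 24: 3; order 48: 1.
Total: 1 + 3 + 1 + 7 + 3 + 3 + 7 + 1 + 3 + 1 = 30.

30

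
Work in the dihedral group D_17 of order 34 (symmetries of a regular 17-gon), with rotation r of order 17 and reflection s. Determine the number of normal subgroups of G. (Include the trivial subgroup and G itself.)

3

G has 20 subgroups. Checking conjugation-invariance by order — order 1: 1/1 normal; order 2: 0/17 normal; order 17: 1/1 normal; order 34: 1/1 normal.
Total normal subgroups: 3.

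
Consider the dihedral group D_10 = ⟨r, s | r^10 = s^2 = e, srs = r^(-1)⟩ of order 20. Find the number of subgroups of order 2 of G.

11

|G| = 20 and 2 | 20, so subgroups of order 2 are possible by Lagrange.
The subgroups of order 2 are: {e, r^2s}; {e, r^3s}; {e, r^4s}; {e, r^5}; … (11 in all).
So G has 11 subgroups of order 2.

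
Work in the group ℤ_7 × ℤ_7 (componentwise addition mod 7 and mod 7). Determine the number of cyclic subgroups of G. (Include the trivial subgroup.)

9

Group the elements of G by the cyclic subgroup they generate; each cyclic subgroup of order d accounts for φ(d) elements.
Cyclic subgroups by order — order 1: 1; order 7: 8.
Total: 9.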